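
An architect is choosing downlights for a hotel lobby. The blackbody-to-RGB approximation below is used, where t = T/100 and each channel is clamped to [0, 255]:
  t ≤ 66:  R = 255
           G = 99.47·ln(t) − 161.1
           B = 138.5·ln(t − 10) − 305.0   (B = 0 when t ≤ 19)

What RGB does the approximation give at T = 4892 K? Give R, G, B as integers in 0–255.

t = 4892/100 = 48.92; the t ≤ 66 branch applies.
R = 255 by definition for t ≤ 66.
G = 99.47·ln 48.92 − 161.1 = 99.47·3.8902 − 161.1 = 225.857.
B = 138.5·ln(48.92 − 10) − 305.0 = 138.5·ln 38.92 − 305.0 = 138.5·3.6615 − 305.0 = 202.119.
Rounded: (255, 226, 202).

R=255, G=226, B=202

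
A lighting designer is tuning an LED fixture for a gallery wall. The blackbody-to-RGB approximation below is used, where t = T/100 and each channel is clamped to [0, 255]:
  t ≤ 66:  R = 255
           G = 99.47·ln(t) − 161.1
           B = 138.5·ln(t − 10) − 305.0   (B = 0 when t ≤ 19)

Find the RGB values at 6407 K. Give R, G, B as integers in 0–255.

R=255, G=253, B=248

t = 6407/100 = 64.07; the t ≤ 66 branch applies.
R = 255 by definition for t ≤ 66.
G = 99.47·ln 64.07 − 161.1 = 99.47·4.1600 − 161.1 = 252.693.
B = 138.5·ln(64.07 − 10) − 305.0 = 138.5·ln 54.07 − 305.0 = 138.5·3.9903 − 305.0 = 247.654.
Rounded: (255, 253, 248).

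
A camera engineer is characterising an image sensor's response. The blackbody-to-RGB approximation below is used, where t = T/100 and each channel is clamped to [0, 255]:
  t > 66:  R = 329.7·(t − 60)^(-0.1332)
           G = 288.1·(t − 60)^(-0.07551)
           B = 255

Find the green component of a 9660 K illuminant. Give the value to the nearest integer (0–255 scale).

t = 9660/100 = 96.6; the t > 66 branch applies.
G = 288.1·(96.6 − 60)^(-0.07551) = 288.1·36.6^(-0.07551) = 288.1·0.76198 = 219.525.
Rounded: 220.

220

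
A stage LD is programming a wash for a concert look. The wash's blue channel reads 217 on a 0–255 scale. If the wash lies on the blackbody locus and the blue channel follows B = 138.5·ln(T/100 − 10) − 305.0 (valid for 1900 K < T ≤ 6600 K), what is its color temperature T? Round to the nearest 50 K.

5350 K

ln(t − 10) = (217 + 305.0) / 138.5 = 3.7690.
t − 10 = e^3.7690 = 43.335, so t = 53.335.
T = 100·t = 5333 K → 5350 K to the nearest 50 K.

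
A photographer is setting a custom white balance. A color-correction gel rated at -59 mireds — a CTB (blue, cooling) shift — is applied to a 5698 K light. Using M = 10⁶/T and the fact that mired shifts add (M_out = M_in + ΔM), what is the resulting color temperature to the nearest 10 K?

8580 K

M_in = 10⁶/5698 = 175.50 mireds.
M_out = 175.50 + (-59) = 116.50 mireds.
T_out = 10⁶/116.50 = 8583.7 K → 8580 K.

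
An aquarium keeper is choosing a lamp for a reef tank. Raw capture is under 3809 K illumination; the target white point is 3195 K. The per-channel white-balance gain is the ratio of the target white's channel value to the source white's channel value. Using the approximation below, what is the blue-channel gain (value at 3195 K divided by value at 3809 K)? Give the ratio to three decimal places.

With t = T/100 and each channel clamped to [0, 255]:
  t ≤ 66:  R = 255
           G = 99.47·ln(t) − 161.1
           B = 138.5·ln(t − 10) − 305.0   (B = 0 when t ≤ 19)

0.782

At 3809 K (t = 38.09):
  B = 138.5·ln(38.09 − 10) − 305.0 = 138.5·ln 28.09 − 305.0 = 138.5·3.3354 − 305.0 = 156.955.
At 3195 K (t = 31.95):
  B = 138.5·ln(31.95 − 10) − 305.0 = 138.5·ln 21.95 − 305.0 = 138.5·3.0888 − 305.0 = 122.794.
Gain = 122.794 / 156.955 = 0.7824 → 0.782.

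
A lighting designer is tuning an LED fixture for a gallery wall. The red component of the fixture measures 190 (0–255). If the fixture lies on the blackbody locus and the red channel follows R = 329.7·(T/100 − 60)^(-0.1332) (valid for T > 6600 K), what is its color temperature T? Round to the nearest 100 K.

12300 K

(t − 60)^(-0.1332) = 190/329.7 = 0.57628.
t − 60 = 0.57628^(1/-0.1332) = 0.57628^(-7.508) = 62.667, so t = 122.667.
T = 100·t = 12267 K → 12300 K to the nearest 100 K.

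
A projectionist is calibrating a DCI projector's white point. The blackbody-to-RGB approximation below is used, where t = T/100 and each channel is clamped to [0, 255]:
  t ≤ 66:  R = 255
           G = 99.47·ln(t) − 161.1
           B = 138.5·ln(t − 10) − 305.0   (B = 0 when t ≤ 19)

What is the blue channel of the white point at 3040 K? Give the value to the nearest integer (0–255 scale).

113

t = 3040/100 = 30.4; the t ≤ 66 branch applies.
B = 138.5·ln(30.4 − 10) − 305.0 = 138.5·ln 20.4 − 305.0 = 138.5·3.0155 − 305.0 = 112.652.
Rounded: 113.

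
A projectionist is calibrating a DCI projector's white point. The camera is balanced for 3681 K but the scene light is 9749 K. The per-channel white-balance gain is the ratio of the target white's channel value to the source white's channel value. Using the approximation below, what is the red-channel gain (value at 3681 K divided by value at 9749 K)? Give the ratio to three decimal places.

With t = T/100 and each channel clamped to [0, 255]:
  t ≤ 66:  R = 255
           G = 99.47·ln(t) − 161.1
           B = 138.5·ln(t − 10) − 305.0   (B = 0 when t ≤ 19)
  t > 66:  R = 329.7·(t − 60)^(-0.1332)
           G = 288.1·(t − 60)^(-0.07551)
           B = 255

At 9749 K (t = 97.49):
  R = 329.7·(97.49 − 60)^(-0.1332) = 329.7·37.49^(-0.1332) = 329.7·0.61710 = 203.457.
At 3681 K (t = 36.81):
  R = 255 by definition for t ≤ 66.
Gain = 255.000 / 203.457 = 1.2533 → 1.253.

1.253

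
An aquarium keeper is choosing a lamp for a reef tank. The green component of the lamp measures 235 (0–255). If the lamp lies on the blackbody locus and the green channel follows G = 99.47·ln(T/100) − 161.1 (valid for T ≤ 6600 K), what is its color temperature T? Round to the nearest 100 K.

5400 K

ln t = (235 + 161.1) / 99.47 = 3.9821.
t = e^3.9821 = 53.630.
T = 100·t = 5363 K → 5400 K to the nearest 100 K.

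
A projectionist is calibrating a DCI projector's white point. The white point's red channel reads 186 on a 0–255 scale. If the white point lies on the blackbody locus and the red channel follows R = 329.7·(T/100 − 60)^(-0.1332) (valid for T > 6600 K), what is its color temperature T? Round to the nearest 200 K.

13400 K

(t − 60)^(-0.1332) = 186/329.7 = 0.56415.
t − 60 = 0.56415^(1/-0.1332) = 0.56415^(-7.508) = 73.521, so t = 133.521.
T = 100·t = 13352 K → 13400 K to the nearest 200 K.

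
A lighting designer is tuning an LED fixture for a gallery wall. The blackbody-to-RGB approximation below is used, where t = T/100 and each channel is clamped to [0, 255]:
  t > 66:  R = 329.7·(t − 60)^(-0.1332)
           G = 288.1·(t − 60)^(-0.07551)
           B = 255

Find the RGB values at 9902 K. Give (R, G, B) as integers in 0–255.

t = 9902/100 = 99.02; the t > 66 branch applies.
R = 329.7·(99.02 − 60)^(-0.1332) = 329.7·39.02^(-0.1332) = 329.7·0.61382 = 202.376.
G = 288.1·(99.02 − 60)^(-0.07551) = 288.1·39.02^(-0.07551) = 288.1·0.75830 = 218.467.
B = 255 by definition for t > 66.
Rounded: (202, 218, 255).

(202, 218, 255)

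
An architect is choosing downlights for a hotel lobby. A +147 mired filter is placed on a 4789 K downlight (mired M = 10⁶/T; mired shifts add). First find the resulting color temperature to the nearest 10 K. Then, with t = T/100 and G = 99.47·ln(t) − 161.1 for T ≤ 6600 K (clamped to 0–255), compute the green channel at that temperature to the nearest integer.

M_in = 10⁶/4789 = 208.81; M_out = 208.81 + (+147) = 355.81.
T_out = 10⁶/355.81 = 2810.5 K → 2810 K; t = 28.1.
G = 99.47·ln 28.1 − 161.1 = 99.47·3.3358 − 161.1 = 170.709.
Rounded: 171.

171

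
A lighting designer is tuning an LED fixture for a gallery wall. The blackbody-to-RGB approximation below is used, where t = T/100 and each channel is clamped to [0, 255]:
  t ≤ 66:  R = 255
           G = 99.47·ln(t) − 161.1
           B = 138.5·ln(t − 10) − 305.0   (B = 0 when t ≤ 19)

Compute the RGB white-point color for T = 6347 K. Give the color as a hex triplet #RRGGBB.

#FFFCF6

t = 6347/100 = 63.47; the t ≤ 66 branch applies.
R = 255 by definition for t ≤ 66.
G = 99.47·ln 63.47 − 161.1 = 99.47·4.1506 − 161.1 = 251.757.
B = 138.5·ln(63.47 − 10) − 305.0 = 138.5·ln 53.47 − 305.0 = 138.5·3.9791 − 305.0 = 246.108.
Rounded: (255, 252, 246).
In hex: #FFFCF6.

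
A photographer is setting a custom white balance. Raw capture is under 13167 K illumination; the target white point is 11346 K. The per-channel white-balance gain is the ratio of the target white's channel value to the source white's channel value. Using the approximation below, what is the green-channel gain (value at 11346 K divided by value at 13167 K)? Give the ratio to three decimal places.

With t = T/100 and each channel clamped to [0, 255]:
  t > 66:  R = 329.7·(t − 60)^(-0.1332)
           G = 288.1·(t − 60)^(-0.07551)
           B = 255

1.022

At 13167 K (t = 131.67):
  G = 288.1·(131.67 − 60)^(-0.07551) = 288.1·71.67^(-0.07551) = 288.1·0.72427 = 208.664.
At 11346 K (t = 113.46):
  G = 288.1·(113.46 − 60)^(-0.07551) = 288.1·53.46^(-0.07551) = 288.1·0.74049 = 213.334.
Gain = 213.334 / 208.664 = 1.0224 → 1.022.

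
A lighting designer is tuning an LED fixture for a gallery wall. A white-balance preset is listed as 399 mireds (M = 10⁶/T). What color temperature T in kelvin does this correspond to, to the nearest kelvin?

T = 10⁶ / 399 = 2506.27 K → 2506 K.

2506 K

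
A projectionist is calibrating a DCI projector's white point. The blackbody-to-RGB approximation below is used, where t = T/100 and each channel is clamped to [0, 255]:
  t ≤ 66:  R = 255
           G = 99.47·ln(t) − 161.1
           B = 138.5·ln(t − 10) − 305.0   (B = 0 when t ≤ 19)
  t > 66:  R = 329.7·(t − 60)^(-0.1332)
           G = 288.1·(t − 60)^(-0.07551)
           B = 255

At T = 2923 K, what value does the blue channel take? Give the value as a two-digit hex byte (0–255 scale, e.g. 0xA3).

0x68

t = 2923/100 = 29.23; the t ≤ 66 branch applies.
B = 138.5·ln(29.23 − 10) − 305.0 = 138.5·ln 19.23 − 305.0 = 138.5·2.9565 − 305.0 = 104.471.
Rounded: 104; in hex, 0x68.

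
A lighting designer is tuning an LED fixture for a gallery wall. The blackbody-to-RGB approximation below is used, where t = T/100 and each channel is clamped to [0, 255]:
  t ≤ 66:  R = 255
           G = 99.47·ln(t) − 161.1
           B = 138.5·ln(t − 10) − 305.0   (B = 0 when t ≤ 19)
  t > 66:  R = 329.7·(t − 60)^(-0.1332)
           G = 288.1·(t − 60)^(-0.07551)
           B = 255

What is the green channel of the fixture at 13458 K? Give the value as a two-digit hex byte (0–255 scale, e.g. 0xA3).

t = 13458/100 = 134.58; the t > 66 branch applies.
G = 288.1·(134.58 − 60)^(-0.07551) = 288.1·74.58^(-0.07551) = 288.1·0.72210 = 208.037.
Rounded: 208; in hex, 0xD0.

0xD0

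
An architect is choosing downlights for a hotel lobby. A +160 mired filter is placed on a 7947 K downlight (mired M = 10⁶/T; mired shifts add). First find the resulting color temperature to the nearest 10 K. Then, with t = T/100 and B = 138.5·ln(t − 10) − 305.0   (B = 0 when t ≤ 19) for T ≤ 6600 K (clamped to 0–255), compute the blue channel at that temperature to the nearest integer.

M_in = 10⁶/7947 = 125.83; M_out = 125.83 + (+160) = 285.83.
T_out = 10⁶/285.83 = 3498.5 K → 3500 K; t = 35.
B = 138.5·ln(35 − 10) − 305.0 = 138.5·ln 25 − 305.0 = 138.5·3.2189 − 305.0 = 140.814.
Rounded: 141.

141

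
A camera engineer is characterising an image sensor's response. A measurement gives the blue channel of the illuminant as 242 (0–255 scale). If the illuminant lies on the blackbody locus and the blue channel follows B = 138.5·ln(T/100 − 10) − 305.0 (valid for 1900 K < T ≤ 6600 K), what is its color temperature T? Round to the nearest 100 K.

6200 K

ln(t − 10) = (242 + 305.0) / 138.5 = 3.9495.
t − 10 = e^3.9495 = 51.907, so t = 61.907.
T = 100·t = 6191 K → 6200 K to the nearest 100 K.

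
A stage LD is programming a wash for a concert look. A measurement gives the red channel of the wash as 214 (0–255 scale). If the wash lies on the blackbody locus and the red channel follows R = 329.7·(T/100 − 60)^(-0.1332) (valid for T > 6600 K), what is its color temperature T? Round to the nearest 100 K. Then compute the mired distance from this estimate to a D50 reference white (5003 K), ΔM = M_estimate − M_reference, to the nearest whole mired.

(t − 60)^(-0.1332) = 214/329.7 = 0.64907.
t − 60 = 0.64907^(1/-0.1332) = 0.64907^(-7.508) = 25.657, so t = 85.657.
T = 100·t = 8566 K → 8600 K to the nearest 100 K.
M_estimate = 10⁶/8600 = 116.28; M_reference = 10⁶/5003 = 199.88.
ΔM = 116.28 − 199.88 = -83.60 → -84 mireds.

-84 mireds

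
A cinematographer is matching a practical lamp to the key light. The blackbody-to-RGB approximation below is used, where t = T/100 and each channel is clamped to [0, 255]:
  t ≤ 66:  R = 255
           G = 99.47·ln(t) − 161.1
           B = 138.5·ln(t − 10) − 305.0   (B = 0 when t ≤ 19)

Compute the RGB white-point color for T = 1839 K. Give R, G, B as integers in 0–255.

t = 1839/100 = 18.39; the t ≤ 66 branch applies.
R = 255 by definition for t ≤ 66.
G = 99.47·ln 18.39 − 161.1 = 99.47·2.9118 − 161.1 = 128.537.
t = 18.39 ≤ 19, so B = 0.
Rounded: (255, 129, 0).

R=255, G=129, B=0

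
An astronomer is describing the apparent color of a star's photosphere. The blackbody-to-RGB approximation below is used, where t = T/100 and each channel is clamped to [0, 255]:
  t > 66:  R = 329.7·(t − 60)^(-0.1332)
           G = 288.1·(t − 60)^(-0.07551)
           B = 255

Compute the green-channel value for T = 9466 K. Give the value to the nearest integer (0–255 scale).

t = 9466/100 = 94.66; the t > 66 branch applies.
G = 288.1·(94.66 − 60)^(-0.07551) = 288.1·34.66^(-0.07551) = 288.1·0.76512 = 220.430.
Rounded: 220.

220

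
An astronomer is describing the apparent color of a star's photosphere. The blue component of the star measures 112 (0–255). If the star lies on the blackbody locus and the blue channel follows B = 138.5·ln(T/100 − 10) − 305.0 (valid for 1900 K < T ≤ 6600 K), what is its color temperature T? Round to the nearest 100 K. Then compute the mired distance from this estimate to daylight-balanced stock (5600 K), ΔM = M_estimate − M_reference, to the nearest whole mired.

+155 mireds

ln(t − 10) = (112 + 305.0) / 138.5 = 3.0108.
t − 10 = e^3.0108 = 20.304, so t = 30.304.
T = 100·t = 3030 K → 3000 K to the nearest 100 K.
M_estimate = 10⁶/3000 = 333.33; M_reference = 10⁶/5600 = 178.57.
ΔM = 333.33 − 178.57 = 154.76 → +155 mireds.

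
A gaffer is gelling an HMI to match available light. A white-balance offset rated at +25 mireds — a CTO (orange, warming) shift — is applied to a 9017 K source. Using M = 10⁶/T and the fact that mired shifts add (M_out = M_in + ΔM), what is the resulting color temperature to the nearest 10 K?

7360 K

M_in = 10⁶/9017 = 110.90 mireds.
M_out = 110.90 + (+25) = 135.90 mireds.
T_out = 10⁶/135.90 = 7358.3 K → 7360 K.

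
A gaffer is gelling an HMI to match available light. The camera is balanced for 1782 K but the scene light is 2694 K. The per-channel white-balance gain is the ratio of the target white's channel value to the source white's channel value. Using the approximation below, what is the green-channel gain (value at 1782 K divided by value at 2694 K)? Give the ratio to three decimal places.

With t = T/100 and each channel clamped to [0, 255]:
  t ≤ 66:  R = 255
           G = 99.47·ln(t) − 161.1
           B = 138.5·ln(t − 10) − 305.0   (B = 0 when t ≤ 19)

0.753

At 2694 K (t = 26.94):
  G = 99.47·ln 26.94 − 161.1 = 99.47·3.2936 − 161.1 = 166.516.
At 1782 K (t = 17.82):
  G = 99.47·ln 17.82 − 161.1 = 99.47·2.8803 − 161.1 = 125.406.
Gain = 125.406 / 166.516 = 0.7531 → 0.753.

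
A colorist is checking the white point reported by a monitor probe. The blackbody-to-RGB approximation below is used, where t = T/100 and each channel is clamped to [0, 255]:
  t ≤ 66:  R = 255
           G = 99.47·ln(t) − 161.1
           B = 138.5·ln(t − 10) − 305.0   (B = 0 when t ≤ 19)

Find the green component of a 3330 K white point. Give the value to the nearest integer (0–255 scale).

t = 3330/100 = 33.3; the t ≤ 66 branch applies.
G = 99.47·ln 33.3 − 161.1 = 99.47·3.5056 − 161.1 = 187.598.
Rounded: 188.

188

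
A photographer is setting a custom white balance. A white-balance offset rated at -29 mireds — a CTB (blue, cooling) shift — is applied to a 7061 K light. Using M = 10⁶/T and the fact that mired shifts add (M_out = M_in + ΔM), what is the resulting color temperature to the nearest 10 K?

M_in = 10⁶/7061 = 141.62 mireds.
M_out = 141.62 + (-29) = 112.62 mireds.
T_out = 10⁶/112.62 = 8879.2 K → 8880 K.

8880 K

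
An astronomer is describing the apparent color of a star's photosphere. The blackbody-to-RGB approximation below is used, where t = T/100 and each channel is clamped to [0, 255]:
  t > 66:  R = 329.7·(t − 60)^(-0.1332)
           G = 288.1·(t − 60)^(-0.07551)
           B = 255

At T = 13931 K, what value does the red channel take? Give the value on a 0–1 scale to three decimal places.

t = 13931/100 = 139.31; the t > 66 branch applies.
R = 329.7·(139.31 − 60)^(-0.1332) = 329.7·79.31^(-0.1332) = 329.7·0.55848 = 184.132.
On a 0–1 scale: 184.132/255 = 0.7221 → 0.722.

0.722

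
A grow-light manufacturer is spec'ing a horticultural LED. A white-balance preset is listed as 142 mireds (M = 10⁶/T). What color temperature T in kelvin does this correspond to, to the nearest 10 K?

7040 K

T = 10⁶ / 142 = 7042.25 K → 7040 K.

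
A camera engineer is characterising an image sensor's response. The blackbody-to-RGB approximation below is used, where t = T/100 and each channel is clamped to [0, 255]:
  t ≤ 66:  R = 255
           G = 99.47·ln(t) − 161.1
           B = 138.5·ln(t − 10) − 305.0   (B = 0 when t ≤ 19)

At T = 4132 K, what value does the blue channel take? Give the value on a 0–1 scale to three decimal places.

0.675

t = 4132/100 = 41.32; the t ≤ 66 branch applies.
B = 138.5·ln(41.32 − 10) − 305.0 = 138.5·ln 31.32 − 305.0 = 138.5·3.4443 − 305.0 = 172.030.
On a 0–1 scale: 172.030/255 = 0.6746 → 0.675.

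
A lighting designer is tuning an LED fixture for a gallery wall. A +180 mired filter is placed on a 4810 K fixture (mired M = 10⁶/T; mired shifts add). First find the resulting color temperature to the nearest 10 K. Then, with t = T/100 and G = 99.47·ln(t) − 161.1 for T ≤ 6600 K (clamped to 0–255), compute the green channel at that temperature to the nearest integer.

162

M_in = 10⁶/4810 = 207.90; M_out = 207.90 + (+180) = 387.90.
T_out = 10⁶/387.90 = 2578.0 K → 2580 K; t = 25.8.
G = 99.47·ln 25.8 − 161.1 = 99.47·3.2504 − 161.1 = 162.215.
Rounded: 162.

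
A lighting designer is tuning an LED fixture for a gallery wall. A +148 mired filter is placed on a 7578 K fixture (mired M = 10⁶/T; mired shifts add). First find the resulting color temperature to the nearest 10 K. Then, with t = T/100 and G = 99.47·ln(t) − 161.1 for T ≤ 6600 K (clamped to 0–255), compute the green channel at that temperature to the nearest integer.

M_in = 10⁶/7578 = 131.96; M_out = 131.96 + (+148) = 279.96.
T_out = 10⁶/279.96 = 3571.9 K → 3570 K; t = 35.7.
G = 99.47·ln 35.7 − 161.1 = 99.47·3.5752 − 161.1 = 194.520.
Rounded: 195.

195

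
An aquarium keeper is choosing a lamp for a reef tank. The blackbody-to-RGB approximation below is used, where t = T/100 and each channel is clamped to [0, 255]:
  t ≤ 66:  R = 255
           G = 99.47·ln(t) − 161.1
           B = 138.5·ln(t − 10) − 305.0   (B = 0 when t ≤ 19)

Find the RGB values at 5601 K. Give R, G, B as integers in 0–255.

R=255, G=239, B=225

t = 5601/100 = 56.01; the t ≤ 66 branch applies.
R = 255 by definition for t ≤ 66.
G = 99.47·ln 56.01 − 161.1 = 99.47·4.0255 − 161.1 = 239.319.
B = 138.5·ln(56.01 − 10) − 305.0 = 138.5·ln 46.01 − 305.0 = 138.5·3.8289 − 305.0 = 225.297.
Rounded: (255, 239, 225).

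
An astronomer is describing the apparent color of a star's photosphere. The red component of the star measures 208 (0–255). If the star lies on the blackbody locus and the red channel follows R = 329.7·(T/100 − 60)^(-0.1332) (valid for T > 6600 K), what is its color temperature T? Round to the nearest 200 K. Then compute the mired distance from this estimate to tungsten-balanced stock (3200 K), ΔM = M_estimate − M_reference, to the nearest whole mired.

(t − 60)^(-0.1332) = 208/329.7 = 0.63088.
t − 60 = 0.63088^(1/-0.1332) = 0.63088^(-7.508) = 31.763, so t = 91.763.
T = 100·t = 9176 K → 9200 K to the nearest 200 K.
M_estimate = 10⁶/9200 = 108.70; M_reference = 10⁶/3200 = 312.50.
ΔM = 108.70 − 312.50 = -203.80 → -204 mireds.

-204 mireds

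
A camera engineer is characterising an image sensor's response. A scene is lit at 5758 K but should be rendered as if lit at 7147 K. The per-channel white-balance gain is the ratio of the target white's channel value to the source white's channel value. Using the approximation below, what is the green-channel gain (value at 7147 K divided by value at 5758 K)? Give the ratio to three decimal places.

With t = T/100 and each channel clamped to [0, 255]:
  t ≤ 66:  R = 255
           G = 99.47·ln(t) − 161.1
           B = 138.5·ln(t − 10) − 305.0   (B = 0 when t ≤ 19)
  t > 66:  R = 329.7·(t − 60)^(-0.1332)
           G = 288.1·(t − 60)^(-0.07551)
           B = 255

At 5758 K (t = 57.58):
  G = 99.47·ln 57.58 − 161.1 = 99.47·4.0532 − 161.1 = 242.069.
At 7147 K (t = 71.47):
  G = 288.1·(71.47 − 60)^(-0.07551) = 288.1·11.47^(-0.07551) = 288.1·0.83175 = 239.627.
Gain = 239.627 / 242.069 = 0.9899 → 0.990.

0.990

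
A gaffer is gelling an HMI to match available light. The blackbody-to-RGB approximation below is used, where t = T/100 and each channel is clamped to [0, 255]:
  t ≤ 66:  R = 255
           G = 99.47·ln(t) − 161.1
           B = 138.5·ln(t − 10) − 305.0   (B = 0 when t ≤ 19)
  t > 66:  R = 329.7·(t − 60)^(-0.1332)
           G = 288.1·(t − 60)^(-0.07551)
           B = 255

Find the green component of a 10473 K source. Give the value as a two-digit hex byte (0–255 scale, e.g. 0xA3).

0xD8

t = 10473/100 = 104.73; the t > 66 branch applies.
G = 288.1·(104.73 − 60)^(-0.07551) = 288.1·44.73^(-0.07551) = 288.1·0.75052 = 216.225.
Rounded: 216; in hex, 0xD8.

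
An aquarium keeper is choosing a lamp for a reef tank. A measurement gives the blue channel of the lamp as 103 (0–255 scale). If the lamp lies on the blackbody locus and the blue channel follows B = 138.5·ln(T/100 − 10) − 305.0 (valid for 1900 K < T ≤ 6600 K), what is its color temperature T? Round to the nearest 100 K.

2900 K

ln(t − 10) = (103 + 305.0) / 138.5 = 2.9458.
t − 10 = e^2.9458 = 19.027, so t = 29.027.
T = 100·t = 2903 K → 2900 K to the nearest 100 K.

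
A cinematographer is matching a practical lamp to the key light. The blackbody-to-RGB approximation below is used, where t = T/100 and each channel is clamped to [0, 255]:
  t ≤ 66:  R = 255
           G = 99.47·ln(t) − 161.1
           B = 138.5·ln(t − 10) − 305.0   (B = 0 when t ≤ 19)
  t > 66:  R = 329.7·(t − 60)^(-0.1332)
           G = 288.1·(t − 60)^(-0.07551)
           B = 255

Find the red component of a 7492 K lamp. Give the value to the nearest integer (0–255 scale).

230

t = 7492/100 = 74.92; the t > 66 branch applies.
R = 329.7·(74.92 − 60)^(-0.1332) = 329.7·14.92^(-0.1332) = 329.7·0.69768 = 230.024.
Rounded: 230.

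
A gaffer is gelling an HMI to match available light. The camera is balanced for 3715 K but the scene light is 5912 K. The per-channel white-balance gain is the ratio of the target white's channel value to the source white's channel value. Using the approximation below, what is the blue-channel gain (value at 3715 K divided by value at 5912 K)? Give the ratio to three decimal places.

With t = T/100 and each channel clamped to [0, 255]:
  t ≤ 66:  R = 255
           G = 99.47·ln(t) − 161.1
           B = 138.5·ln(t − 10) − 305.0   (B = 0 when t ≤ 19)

At 5912 K (t = 59.12):
  B = 138.5·ln(59.12 − 10) − 305.0 = 138.5·ln 49.12 − 305.0 = 138.5·3.8943 − 305.0 = 234.356.
At 3715 K (t = 37.15):
  B = 138.5·ln(37.15 − 10) − 305.0 = 138.5·ln 27.15 − 305.0 = 138.5·3.3014 − 305.0 = 152.241.
Gain = 152.241 / 234.356 = 0.6496 → 0.650.

0.650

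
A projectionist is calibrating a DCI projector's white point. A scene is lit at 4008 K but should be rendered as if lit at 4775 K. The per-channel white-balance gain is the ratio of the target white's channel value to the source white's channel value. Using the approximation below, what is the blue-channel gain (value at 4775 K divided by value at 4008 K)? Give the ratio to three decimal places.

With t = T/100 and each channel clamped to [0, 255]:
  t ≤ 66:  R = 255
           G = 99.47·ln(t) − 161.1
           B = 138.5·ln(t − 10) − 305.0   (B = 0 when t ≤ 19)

At 4008 K (t = 40.08):
  B = 138.5·ln(40.08 − 10) − 305.0 = 138.5·ln 30.08 − 305.0 = 138.5·3.4039 − 305.0 = 166.435.
At 4775 K (t = 47.75):
  B = 138.5·ln(47.75 − 10) − 305.0 = 138.5·ln 37.75 − 305.0 = 138.5·3.6310 − 305.0 = 197.891.
Gain = 197.891 / 166.435 = 1.1890 → 1.189.

1.189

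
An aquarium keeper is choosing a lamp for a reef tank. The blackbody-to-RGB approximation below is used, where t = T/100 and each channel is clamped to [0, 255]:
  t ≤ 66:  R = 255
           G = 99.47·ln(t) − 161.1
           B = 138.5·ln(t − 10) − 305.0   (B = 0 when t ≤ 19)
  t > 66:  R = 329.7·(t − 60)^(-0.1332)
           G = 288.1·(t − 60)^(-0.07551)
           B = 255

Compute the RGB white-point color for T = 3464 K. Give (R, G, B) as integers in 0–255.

(255, 192, 139)

t = 3464/100 = 34.64; the t ≤ 66 branch applies.
R = 255 by definition for t ≤ 66.
G = 99.47·ln 34.64 − 161.1 = 99.47·3.5450 − 161.1 = 191.522.
B = 138.5·ln(34.64 − 10) − 305.0 = 138.5·ln 24.64 − 305.0 = 138.5·3.2044 − 305.0 = 138.805.
Rounded: (255, 192, 139).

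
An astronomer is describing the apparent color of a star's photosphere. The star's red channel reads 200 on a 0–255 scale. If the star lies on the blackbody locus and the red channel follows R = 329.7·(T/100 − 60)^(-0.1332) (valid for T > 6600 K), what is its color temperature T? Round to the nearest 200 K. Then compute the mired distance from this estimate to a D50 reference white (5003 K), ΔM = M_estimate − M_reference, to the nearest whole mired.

-102 mireds

(t − 60)^(-0.1332) = 200/329.7 = 0.60661.
t − 60 = 0.60661^(1/-0.1332) = 0.60661^(-7.508) = 42.638, so t = 102.638.
T = 100·t = 10264 K → 10200 K to the nearest 200 K.
M_estimate = 10⁶/10200 = 98.04; M_reference = 10⁶/5003 = 199.88.
ΔM = 98.04 − 199.88 = -101.84 → -102 mireds.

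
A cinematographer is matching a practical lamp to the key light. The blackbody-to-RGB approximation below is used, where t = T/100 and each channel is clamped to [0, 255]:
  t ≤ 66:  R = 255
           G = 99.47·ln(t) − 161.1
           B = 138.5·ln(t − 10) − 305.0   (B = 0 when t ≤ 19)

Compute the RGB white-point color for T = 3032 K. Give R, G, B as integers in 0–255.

R=255, G=178, B=112

t = 3032/100 = 30.32; the t ≤ 66 branch applies.
R = 255 by definition for t ≤ 66.
G = 99.47·ln 30.32 − 161.1 = 99.47·3.4118 − 161.1 = 178.272.
B = 138.5·ln(30.32 − 10) − 305.0 = 138.5·ln 20.32 − 305.0 = 138.5·3.0116 − 305.0 = 112.107.
Rounded: (255, 178, 112).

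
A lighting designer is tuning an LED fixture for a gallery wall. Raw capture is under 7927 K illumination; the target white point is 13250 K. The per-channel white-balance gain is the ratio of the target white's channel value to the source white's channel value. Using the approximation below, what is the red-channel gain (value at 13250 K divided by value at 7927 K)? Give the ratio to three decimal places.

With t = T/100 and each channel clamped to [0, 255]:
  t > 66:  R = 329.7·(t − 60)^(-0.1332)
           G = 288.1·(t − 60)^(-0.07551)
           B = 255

At 7927 K (t = 79.27):
  R = 329.7·(79.27 − 60)^(-0.1332) = 329.7·19.27^(-0.1332) = 329.7·0.67430 = 222.317.
At 13250 K (t = 132.5):
  R = 329.7·(132.5 − 60)^(-0.1332) = 329.7·72.5^(-0.1332) = 329.7·0.56520 = 186.347.
Gain = 186.347 / 222.317 = 0.8382 → 0.838.

0.838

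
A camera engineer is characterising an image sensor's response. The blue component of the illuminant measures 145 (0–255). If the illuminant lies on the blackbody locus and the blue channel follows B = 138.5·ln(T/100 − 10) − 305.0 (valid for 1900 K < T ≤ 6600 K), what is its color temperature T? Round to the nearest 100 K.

3600 K

ln(t − 10) = (145 + 305.0) / 138.5 = 3.2491.
t − 10 = e^3.2491 = 25.767, so t = 35.767.
T = 100·t = 3577 K → 3600 K to the nearest 100 K.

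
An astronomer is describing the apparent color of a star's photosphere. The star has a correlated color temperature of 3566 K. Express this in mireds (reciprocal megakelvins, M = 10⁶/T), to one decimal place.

M = 10⁶ / 3566 = 280.426 → 280.4 mireds.

280.4 mireds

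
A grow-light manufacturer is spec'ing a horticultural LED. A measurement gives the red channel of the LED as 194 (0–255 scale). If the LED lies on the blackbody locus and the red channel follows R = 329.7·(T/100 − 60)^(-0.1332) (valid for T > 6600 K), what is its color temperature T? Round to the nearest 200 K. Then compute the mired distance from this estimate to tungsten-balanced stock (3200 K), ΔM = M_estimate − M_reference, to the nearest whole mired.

(t − 60)^(-0.1332) = 194/329.7 = 0.58841.
t − 60 = 0.58841^(1/-0.1332) = 0.58841^(-7.508) = 53.593, so t = 113.593.
T = 100·t = 11359 K → 11400 K to the nearest 200 K.
M_estimate = 10⁶/11400 = 87.72; M_reference = 10⁶/3200 = 312.50.
ΔM = 87.72 − 312.50 = -224.78 → -225 mireds.

-225 mireds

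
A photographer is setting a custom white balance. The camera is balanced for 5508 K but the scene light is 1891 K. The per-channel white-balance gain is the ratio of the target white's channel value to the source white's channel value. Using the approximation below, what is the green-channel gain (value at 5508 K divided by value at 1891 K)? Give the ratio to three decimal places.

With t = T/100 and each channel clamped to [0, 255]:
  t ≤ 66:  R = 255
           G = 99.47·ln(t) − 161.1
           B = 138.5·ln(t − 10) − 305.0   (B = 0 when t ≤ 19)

1.810

At 1891 K (t = 18.91):
  G = 99.47·ln 18.91 − 161.1 = 99.47·2.9397 − 161.1 = 131.311.
At 5508 K (t = 55.08):
  G = 99.47·ln 55.08 − 161.1 = 99.47·4.0088 − 161.1 = 237.654.
Gain = 237.654 / 131.311 = 1.8099 → 1.810.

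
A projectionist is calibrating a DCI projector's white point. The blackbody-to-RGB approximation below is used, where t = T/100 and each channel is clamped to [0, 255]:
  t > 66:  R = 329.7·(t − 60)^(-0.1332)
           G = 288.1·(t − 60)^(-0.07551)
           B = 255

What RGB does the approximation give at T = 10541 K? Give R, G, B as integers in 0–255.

R=198, G=216, B=255

t = 10541/100 = 105.41; the t > 66 branch applies.
R = 329.7·(105.41 − 60)^(-0.1332) = 329.7·45.41^(-0.1332) = 329.7·0.60154 = 198.329.
G = 288.1·(105.41 − 60)^(-0.07551) = 288.1·45.41^(-0.07551) = 288.1·0.74967 = 215.979.
B = 255 by definition for t > 66.
Rounded: (198, 216, 255).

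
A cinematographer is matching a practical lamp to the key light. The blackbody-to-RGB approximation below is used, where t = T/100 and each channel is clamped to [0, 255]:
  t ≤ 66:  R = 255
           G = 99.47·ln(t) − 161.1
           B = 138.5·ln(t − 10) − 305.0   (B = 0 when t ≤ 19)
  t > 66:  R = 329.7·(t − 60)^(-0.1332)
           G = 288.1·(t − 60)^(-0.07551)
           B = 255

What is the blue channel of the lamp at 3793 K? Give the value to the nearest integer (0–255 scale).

t = 3793/100 = 37.93; the t ≤ 66 branch applies.
B = 138.5·ln(37.93 − 10) − 305.0 = 138.5·ln 27.93 − 305.0 = 138.5·3.3297 − 305.0 = 156.164.
Rounded: 156.

156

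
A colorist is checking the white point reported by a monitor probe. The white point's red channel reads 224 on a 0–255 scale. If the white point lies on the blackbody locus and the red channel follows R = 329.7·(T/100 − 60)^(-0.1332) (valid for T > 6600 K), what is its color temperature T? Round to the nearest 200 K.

7800 K

(t − 60)^(-0.1332) = 224/329.7 = 0.67941.
t − 60 = 0.67941^(1/-0.1332) = 0.67941^(-7.508) = 18.209, so t = 78.209.
T = 100·t = 7821 K → 7800 K to the nearest 200 K.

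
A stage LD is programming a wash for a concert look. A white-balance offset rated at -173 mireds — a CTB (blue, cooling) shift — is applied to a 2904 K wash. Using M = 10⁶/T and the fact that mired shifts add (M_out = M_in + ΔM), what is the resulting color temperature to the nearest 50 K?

5850 K

M_in = 10⁶/2904 = 344.35 mireds.
M_out = 344.35 + (-173) = 171.35 mireds.
T_out = 10⁶/171.35 = 5835.9 K → 5850 K.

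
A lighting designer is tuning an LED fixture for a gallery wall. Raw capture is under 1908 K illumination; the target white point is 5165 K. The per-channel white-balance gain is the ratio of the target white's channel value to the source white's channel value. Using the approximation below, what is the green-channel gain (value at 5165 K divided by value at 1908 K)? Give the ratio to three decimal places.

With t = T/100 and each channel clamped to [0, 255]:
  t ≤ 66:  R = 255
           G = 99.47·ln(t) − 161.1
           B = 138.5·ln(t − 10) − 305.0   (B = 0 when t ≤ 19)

At 1908 K (t = 19.08):
  G = 99.47·ln 19.08 − 161.1 = 99.47·2.9486 − 161.1 = 132.201.
At 5165 K (t = 51.65):
  G = 99.47·ln 51.65 − 161.1 = 99.47·3.9445 − 161.1 = 231.258.
Gain = 231.258 / 132.201 = 1.7493 → 1.749.

1.749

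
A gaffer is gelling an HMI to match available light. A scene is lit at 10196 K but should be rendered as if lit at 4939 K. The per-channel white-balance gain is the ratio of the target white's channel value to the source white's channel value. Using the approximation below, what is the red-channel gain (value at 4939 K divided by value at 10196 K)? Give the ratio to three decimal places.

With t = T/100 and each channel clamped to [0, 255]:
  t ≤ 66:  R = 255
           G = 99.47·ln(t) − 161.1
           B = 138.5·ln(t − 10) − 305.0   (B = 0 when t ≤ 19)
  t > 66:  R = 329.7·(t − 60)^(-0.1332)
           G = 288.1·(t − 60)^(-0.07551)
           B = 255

At 10196 K (t = 101.96):
  R = 329.7·(101.96 − 60)^(-0.1332) = 329.7·41.96^(-0.1332) = 329.7·0.60791 = 200.427.
At 4939 K (t = 49.39):
  R = 255 by definition for t ≤ 66.
Gain = 255.000 / 200.427 = 1.2723 → 1.272.

1.272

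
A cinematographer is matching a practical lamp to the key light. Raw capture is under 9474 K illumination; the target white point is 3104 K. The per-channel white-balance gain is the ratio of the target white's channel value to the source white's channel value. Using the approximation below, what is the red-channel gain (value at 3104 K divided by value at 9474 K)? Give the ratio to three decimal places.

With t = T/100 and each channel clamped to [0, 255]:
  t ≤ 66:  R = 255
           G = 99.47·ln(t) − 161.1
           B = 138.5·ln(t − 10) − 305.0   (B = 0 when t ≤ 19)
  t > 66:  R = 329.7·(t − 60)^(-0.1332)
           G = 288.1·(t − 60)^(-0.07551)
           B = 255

At 9474 K (t = 94.74):
  R = 329.7·(94.74 − 60)^(-0.1332) = 329.7·34.74^(-0.1332) = 329.7·0.62339 = 205.532.
At 3104 K (t = 31.04):
  R = 255 by definition for t ≤ 66.
Gain = 255.000 / 205.532 = 1.2407 → 1.241.

1.241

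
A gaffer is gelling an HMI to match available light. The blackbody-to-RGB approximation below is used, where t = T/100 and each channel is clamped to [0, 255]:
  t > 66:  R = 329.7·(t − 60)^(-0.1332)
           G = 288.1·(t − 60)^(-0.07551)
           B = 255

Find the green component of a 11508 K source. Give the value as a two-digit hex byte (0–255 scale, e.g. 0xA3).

t = 11508/100 = 115.08; the t > 66 branch applies.
G = 288.1·(115.08 − 60)^(-0.07551) = 288.1·55.08^(-0.07551) = 288.1·0.73882 = 212.854.
Rounded: 213; in hex, 0xD5.

0xD5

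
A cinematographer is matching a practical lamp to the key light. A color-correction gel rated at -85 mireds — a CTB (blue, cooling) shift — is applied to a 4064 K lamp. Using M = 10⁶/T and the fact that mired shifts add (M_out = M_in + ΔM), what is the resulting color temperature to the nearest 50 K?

M_in = 10⁶/4064 = 246.06 mireds.
M_out = 246.06 + (-85) = 161.06 mireds.
T_out = 10⁶/161.06 = 6208.8 K → 6200 K.

6200 K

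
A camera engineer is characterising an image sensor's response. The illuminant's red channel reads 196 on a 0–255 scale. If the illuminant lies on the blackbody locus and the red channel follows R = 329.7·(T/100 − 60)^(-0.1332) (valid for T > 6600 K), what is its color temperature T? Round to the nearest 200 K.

11000 K

(t − 60)^(-0.1332) = 196/329.7 = 0.59448.
t − 60 = 0.59448^(1/-0.1332) = 0.59448^(-7.508) = 49.621, so t = 109.621.
T = 100·t = 10962 K → 11000 K to the nearest 200 K.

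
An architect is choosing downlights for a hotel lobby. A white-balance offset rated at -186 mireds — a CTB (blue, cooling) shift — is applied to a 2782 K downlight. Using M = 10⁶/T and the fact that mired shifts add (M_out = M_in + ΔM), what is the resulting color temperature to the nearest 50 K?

M_in = 10⁶/2782 = 359.45 mireds.
M_out = 359.45 + (-186) = 173.45 mireds.
T_out = 10⁶/173.45 = 5765.2 K → 5750 K.

5750 K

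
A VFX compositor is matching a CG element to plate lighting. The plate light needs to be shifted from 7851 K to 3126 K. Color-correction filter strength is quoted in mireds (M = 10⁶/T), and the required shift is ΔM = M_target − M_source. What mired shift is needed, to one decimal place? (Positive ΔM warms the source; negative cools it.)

M_source = 10⁶/7851 = 127.372; M_target = 10⁶/3126 = 319.898.
ΔM = 319.898 − 127.372 = 192.525 → +192.5 mireds, a warming shift.

+192.5 mireds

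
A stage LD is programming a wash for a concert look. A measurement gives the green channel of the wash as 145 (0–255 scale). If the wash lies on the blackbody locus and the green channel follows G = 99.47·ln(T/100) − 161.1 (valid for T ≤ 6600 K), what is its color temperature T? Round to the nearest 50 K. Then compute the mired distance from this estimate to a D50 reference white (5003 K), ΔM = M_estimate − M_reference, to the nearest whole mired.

ln t = (145 + 161.1) / 99.47 = 3.0773.
t = e^3.0773 = 21.700.
T = 100·t = 2170 K → 2150 K to the nearest 50 K.
M_estimate = 10⁶/2150 = 465.12; M_reference = 10⁶/5003 = 199.88.
ΔM = 465.12 − 199.88 = 265.24 → +265 mireds.

+265 mireds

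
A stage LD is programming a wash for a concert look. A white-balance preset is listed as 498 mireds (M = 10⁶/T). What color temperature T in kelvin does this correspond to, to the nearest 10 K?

T = 10⁶ / 498 = 2008.03 K → 2010 K.

2010 K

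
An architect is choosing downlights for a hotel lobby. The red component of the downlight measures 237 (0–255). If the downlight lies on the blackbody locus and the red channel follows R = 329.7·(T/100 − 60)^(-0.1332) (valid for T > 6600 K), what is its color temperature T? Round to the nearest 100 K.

7200 K

(t − 60)^(-0.1332) = 237/329.7 = 0.71884.
t − 60 = 0.71884^(1/-0.1332) = 0.71884^(-7.508) = 11.922, so t = 71.922.
T = 100·t = 7192 K → 7200 K to the nearest 100 K.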